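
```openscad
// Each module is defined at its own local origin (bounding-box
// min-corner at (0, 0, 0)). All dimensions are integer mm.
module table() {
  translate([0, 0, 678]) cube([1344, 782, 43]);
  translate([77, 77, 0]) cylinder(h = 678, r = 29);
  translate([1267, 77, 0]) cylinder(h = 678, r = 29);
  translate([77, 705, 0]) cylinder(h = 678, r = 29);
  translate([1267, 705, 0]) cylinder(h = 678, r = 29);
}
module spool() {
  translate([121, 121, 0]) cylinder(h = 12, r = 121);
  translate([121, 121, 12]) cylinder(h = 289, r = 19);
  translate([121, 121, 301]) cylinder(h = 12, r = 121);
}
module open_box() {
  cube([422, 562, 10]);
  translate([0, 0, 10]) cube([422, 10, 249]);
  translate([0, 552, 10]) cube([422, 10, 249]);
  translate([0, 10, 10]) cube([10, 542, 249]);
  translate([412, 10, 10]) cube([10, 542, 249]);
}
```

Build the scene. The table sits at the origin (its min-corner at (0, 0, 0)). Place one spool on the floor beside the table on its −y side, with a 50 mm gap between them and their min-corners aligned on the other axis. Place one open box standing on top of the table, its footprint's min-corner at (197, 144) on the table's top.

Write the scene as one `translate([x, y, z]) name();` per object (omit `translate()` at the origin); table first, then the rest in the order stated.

table();
translate([0, -292, 0]) spool();
translate([197, 144, 721]) open_box();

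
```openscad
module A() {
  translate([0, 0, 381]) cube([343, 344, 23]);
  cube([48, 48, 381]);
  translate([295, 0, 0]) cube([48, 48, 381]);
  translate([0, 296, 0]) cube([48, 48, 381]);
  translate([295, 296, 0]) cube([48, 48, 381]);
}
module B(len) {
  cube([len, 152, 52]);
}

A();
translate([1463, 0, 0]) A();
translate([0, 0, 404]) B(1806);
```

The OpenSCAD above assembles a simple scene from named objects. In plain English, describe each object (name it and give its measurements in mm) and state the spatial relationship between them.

A is a simple wooden stool: a rectangular seat 343 mm (x) by 344 mm (y), 23 mm thick, top face at z = 404 mm, on four square legs, each 48×48 mm in cross-section. The legs rest on z = 0, each flush with a corner of the seat.

B is a rectangular beam 1806 mm long (x), 152 mm deep (y), 52 mm thick (z).

The beam spans the tops of two stools placed 1120 mm apart, resting at z = 404 mm.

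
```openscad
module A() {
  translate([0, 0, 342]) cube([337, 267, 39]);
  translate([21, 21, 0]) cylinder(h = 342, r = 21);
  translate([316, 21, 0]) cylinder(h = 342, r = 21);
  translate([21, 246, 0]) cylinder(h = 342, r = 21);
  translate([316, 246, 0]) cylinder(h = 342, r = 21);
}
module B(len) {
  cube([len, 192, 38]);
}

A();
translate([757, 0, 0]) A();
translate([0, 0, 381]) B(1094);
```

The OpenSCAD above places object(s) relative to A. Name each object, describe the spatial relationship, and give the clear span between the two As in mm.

A is a stool. B is a beam. A beam spans the tops of two stools. The clear span between the two stools is 420 mm.

Second stool starts at x = 757; first ends at x = 337; clear span = 757 − 337 = 420 mm.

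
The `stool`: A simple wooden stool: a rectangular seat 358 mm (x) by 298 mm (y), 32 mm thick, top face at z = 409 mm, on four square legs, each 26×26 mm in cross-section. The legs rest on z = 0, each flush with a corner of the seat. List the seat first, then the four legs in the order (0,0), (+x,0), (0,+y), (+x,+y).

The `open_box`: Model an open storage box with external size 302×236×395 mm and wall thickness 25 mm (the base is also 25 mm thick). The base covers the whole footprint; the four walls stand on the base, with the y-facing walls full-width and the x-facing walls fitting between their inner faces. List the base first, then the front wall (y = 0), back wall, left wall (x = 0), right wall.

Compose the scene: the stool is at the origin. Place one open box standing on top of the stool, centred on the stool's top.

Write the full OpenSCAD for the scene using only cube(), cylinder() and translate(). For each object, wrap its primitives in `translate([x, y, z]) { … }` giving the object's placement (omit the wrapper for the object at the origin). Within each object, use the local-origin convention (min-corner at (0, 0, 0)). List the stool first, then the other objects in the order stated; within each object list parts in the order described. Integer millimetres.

translate([0, 0, 377]) cube([358, 298, 32]);
cube([26, 26, 377]);
translate([332, 0, 0]) cube([26, 26, 377]);
translate([0, 272, 0]) cube([26, 26, 377]);
translate([332, 272, 0]) cube([26, 26, 377]);
translate([28, 31, 409]) {
  cube([302, 236, 25]);
  translate([0, 0, 25]) cube([302, 25, 370]);
  translate([0, 211, 25]) cube([302, 25, 370]);
  translate([0, 25, 25]) cube([25, 186, 370]);
  translate([277, 25, 25]) cube([25, 186, 370]);
}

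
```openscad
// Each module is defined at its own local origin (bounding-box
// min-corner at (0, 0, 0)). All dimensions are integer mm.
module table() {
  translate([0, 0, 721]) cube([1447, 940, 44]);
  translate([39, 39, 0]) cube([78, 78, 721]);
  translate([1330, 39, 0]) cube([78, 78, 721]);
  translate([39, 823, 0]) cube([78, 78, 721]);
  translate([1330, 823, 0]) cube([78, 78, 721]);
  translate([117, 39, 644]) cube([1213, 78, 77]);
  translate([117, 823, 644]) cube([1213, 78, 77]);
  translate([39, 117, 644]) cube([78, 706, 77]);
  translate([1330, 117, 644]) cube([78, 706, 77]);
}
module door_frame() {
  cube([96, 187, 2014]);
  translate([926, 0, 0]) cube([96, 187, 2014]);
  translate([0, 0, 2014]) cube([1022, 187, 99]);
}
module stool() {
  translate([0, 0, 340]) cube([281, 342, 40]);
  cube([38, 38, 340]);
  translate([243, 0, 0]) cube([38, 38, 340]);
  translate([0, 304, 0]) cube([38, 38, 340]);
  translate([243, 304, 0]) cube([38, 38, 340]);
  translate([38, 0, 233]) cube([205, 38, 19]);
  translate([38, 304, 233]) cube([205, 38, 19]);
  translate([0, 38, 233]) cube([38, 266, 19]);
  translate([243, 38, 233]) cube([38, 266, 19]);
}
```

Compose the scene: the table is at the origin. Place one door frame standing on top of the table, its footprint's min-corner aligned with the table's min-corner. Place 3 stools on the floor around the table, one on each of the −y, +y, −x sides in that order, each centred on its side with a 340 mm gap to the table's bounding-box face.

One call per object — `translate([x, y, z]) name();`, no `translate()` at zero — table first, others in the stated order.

table();
translate([0, 0, 765]) door_frame();
translate([583, -682, 0]) stool();
translate([583, 1280, 0]) stool();
translate([-621, 299, 0]) stool();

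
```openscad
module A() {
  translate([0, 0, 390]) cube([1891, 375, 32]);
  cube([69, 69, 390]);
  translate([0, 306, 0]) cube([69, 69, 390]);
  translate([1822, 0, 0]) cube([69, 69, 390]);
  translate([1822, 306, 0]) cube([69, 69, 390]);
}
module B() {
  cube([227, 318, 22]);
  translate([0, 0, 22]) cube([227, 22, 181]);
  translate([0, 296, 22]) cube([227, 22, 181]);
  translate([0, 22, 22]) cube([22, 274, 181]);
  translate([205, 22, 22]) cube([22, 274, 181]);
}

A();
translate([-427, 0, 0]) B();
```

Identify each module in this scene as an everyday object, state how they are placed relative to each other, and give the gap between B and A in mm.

The open box's nearest face is 200 mm from the bench's −x face.

A is a bench. B is an open box. The open box is on the floor beside the bench on its −x side. The gap between the open box and the bench is 200 mm.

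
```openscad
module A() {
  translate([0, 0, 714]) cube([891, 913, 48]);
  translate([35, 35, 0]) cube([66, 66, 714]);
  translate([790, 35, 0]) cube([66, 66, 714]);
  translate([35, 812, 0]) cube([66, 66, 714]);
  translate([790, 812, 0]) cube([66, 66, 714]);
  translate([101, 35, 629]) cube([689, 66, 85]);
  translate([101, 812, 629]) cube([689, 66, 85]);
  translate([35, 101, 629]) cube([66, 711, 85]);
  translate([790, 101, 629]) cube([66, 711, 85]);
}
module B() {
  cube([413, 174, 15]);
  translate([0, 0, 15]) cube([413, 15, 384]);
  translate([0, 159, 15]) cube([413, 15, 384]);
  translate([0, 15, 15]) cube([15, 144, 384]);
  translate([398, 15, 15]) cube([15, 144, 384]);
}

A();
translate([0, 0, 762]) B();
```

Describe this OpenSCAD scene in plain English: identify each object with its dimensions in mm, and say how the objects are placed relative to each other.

A is a rectangular dining table. The top is 891×913×48 mm with its upper surface at z = 762 mm. It stands on four 66×66 mm square legs, each inset 35 mm from the nearest pair of top edges, running from the floor to the underside of the top. Four apron rails, 66 mm thick and 85 mm tall, run between adjacent legs with their top edges flush with the underside of the top and their outer faces flush with the legs' outer faces.

B is an open storage box with external size 413×174×399 mm and wall thickness 15 mm (the base is also 15 mm thick). The base covers the whole footprint; the four walls stand on the base, with the y-facing walls full-width and the x-facing walls fitting between their inner faces.

The open box is on top of the table.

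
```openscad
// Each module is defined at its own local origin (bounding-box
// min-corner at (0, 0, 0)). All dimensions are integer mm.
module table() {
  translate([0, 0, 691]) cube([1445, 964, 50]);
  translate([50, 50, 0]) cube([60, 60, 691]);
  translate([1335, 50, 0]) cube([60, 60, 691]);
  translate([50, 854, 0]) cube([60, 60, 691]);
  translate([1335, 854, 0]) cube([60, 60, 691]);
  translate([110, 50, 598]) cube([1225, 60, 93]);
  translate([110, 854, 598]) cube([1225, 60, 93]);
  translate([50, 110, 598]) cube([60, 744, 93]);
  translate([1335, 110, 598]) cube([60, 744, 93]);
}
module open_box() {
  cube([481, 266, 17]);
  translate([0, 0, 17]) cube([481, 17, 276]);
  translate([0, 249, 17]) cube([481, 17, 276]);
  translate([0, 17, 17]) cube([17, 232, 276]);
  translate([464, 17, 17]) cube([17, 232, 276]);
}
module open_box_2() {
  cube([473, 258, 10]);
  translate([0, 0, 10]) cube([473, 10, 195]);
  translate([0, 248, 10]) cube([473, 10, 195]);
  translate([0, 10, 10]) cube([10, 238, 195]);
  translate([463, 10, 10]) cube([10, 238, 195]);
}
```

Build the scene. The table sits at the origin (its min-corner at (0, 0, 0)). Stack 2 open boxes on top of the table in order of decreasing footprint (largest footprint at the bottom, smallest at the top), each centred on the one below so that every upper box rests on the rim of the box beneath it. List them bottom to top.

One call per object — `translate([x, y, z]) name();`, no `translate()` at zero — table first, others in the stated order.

table();
translate([482, 349, 741]) open_box();
translate([486, 353, 1034]) open_box_2();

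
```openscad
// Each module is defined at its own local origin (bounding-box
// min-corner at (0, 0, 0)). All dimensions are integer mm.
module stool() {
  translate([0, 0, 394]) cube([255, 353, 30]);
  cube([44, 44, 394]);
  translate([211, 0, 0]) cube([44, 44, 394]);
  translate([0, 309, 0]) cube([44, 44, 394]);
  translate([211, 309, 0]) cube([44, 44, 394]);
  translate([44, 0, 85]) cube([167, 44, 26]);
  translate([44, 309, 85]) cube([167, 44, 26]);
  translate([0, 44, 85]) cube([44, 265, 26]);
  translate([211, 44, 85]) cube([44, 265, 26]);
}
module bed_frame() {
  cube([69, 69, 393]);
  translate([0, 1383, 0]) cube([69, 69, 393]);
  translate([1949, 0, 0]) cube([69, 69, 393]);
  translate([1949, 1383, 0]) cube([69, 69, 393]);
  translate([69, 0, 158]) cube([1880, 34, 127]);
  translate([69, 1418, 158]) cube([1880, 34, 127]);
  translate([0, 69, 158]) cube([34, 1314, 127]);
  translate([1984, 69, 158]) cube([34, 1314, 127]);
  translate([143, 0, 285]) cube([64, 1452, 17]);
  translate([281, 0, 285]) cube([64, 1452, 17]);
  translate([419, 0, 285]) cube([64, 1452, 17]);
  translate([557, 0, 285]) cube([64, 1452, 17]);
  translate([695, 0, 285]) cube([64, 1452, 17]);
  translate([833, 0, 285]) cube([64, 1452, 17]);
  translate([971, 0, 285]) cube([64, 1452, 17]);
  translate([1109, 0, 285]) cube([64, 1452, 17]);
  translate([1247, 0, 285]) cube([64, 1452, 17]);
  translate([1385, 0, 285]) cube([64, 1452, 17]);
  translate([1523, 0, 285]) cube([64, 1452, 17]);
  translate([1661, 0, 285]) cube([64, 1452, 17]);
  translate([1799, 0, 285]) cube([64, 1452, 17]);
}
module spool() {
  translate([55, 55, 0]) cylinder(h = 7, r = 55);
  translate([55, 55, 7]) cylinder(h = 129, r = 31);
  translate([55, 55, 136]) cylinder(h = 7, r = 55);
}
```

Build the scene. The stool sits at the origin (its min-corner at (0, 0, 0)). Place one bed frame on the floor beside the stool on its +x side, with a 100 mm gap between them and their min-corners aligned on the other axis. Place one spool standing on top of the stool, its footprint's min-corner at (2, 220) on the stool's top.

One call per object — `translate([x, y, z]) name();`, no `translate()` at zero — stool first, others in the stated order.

stool();
translate([355, 0, 0]) bed_frame();
translate([2, 220, 424]) spool();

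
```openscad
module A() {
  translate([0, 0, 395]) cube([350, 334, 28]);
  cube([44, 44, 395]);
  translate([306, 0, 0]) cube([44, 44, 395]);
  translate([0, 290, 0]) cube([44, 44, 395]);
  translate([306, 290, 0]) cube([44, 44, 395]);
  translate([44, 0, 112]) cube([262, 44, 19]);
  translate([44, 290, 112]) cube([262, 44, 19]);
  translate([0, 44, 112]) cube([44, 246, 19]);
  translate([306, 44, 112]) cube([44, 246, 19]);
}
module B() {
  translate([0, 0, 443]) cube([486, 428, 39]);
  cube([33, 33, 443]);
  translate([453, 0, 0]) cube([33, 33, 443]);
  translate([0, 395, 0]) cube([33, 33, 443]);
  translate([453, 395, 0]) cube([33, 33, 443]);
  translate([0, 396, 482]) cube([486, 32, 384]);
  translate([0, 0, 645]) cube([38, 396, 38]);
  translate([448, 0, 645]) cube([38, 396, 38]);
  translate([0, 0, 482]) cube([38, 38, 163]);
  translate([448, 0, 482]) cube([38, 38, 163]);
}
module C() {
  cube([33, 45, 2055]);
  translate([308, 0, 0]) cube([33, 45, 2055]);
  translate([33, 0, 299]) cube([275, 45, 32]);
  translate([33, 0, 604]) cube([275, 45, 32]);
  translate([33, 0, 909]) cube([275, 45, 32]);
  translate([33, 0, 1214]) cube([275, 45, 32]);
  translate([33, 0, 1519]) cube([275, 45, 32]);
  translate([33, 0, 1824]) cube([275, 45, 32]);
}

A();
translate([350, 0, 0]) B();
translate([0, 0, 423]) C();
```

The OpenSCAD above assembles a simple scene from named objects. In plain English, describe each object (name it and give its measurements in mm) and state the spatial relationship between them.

A is a simple wooden stool: a rectangular seat 350 mm (x) by 334 mm (y), 28 mm thick, top face at z = 423 mm, on four square legs, each 44×44 mm in cross-section. The legs rest on z = 0, each flush with a corner of the seat. Four stretchers, 44 mm wide and 19 mm tall, connect adjacent legs with their undersides at z = 112 mm, each running between the inner faces of the legs it joins and aligned with the legs' outer faces on the other axis.

B is a chair. The seat is a 486×428×39 mm slab with its top at z = 482 mm, on four 33×33 mm corner legs (flush with the seat edges, standing on z = 0). A flat backrest 32 mm thick, 384 mm tall, spans the full seat width and rises from the seat top along its +y edge, rear face flush with the rear of the seat. Two armrests of 38×38 mm section run along each side from the seat's front edge to the front of the backrest, top faces 201 mm above the seat top and outer faces flush with the seat's x-edges; a 38×38 mm post under the front of each armrest stands on the seat at the front corner.

C is a straight ladder. Two 33×45 mm vertical rails, 2055 mm tall, stand 341 mm apart (outside-to-outside) with their front faces coplanar on the −y side. 6 rungs, each 45 mm deep and 32 mm tall, span between the inner faces of the rails, front faces flush with the rails. The lowest rung's underside is at z = 299 mm and rungs are spaced 305 mm apart (underside to underside).

The chair is against the stool's +x side, with their −y faces flush. The ladder is on top of the stool.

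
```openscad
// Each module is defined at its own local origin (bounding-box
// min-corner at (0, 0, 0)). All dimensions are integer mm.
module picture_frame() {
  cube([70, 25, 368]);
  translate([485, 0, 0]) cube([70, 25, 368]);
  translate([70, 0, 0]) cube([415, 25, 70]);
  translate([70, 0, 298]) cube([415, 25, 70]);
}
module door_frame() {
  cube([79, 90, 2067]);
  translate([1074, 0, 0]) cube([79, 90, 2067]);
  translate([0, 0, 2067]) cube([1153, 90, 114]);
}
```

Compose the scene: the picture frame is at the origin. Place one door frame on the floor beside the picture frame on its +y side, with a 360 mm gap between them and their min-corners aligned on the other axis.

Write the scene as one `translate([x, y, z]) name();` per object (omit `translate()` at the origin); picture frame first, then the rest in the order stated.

picture_frame();
translate([0, 385, 0]) door_frame();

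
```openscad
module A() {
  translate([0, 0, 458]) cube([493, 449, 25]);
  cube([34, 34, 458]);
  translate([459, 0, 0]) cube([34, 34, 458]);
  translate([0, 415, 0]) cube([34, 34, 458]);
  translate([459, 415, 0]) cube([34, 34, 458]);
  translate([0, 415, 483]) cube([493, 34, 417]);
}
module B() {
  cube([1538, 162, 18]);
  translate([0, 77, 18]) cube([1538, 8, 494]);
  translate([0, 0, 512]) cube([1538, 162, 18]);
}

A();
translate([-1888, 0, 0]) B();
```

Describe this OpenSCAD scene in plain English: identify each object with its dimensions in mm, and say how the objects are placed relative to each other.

A is a chair: 493×449 mm seat, 25 mm thick, top at z = 483 mm, on four 34 mm square corner legs flush with the seat edges. A 34 mm thick backrest slab spans the full seat width, extending 417 mm above the seat top, its back face flush with the seat's +y edge.

B is an I-beam lying along x, 1538 mm long. Overall section height 530 mm. Two flanges 162 mm wide (y) and 18 mm thick, one on the floor and one at the top; a web 8 mm thick runs between them, centred on the flange width.

The I-beam is on the floor beside the chair on its −x side.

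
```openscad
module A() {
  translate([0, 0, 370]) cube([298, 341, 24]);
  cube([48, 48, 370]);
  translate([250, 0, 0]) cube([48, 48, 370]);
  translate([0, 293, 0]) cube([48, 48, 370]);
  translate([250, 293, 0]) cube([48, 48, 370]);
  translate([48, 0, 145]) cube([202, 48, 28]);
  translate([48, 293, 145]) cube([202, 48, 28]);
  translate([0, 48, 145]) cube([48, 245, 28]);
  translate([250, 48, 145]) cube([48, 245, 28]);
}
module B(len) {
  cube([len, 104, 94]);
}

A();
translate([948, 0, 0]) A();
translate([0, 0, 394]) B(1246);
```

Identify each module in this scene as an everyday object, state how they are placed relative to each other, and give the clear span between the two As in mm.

Second stool starts at x = 948; first ends at x = 298; clear span = 948 − 298 = 650 mm.

A is a stool. B is a beam. A beam spans the tops of two stools. The clear span between the two stools is 650 mm.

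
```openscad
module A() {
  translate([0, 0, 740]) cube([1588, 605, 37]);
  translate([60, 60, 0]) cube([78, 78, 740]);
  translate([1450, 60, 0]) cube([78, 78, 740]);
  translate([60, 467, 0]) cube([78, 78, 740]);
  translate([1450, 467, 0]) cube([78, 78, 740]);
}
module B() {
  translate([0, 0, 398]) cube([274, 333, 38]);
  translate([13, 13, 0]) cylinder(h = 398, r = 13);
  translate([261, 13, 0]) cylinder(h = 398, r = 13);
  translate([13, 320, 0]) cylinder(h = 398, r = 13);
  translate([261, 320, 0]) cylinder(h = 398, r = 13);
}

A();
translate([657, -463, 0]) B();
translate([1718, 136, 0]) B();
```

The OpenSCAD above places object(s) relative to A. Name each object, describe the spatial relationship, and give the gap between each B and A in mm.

A is a table. B is a stool. Two stools sit around the table at the −y, +x sides. The gap between each stool and the table is 130 mm.

Each stool's nearest face is 130 mm from the table's bounding box.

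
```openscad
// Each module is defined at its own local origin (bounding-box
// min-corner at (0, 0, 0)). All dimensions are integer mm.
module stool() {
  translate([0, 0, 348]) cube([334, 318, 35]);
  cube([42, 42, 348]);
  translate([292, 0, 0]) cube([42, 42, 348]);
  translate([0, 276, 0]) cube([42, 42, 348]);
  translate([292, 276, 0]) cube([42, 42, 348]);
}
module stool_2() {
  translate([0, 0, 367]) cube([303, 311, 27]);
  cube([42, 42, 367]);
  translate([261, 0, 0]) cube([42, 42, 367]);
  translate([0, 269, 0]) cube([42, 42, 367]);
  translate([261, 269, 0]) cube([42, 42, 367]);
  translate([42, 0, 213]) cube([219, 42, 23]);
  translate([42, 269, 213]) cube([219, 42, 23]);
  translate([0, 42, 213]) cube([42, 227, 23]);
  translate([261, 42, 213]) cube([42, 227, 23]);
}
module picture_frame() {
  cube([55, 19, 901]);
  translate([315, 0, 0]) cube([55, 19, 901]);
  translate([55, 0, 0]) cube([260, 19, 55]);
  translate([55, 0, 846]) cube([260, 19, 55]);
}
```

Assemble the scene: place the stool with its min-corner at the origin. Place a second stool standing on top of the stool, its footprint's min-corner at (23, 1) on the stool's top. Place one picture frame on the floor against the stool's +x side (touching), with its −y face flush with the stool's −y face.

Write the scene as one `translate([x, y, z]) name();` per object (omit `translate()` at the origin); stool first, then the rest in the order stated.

stool();
translate([23, 1, 383]) stool_2();
translate([334, 0, 0]) picture_frame();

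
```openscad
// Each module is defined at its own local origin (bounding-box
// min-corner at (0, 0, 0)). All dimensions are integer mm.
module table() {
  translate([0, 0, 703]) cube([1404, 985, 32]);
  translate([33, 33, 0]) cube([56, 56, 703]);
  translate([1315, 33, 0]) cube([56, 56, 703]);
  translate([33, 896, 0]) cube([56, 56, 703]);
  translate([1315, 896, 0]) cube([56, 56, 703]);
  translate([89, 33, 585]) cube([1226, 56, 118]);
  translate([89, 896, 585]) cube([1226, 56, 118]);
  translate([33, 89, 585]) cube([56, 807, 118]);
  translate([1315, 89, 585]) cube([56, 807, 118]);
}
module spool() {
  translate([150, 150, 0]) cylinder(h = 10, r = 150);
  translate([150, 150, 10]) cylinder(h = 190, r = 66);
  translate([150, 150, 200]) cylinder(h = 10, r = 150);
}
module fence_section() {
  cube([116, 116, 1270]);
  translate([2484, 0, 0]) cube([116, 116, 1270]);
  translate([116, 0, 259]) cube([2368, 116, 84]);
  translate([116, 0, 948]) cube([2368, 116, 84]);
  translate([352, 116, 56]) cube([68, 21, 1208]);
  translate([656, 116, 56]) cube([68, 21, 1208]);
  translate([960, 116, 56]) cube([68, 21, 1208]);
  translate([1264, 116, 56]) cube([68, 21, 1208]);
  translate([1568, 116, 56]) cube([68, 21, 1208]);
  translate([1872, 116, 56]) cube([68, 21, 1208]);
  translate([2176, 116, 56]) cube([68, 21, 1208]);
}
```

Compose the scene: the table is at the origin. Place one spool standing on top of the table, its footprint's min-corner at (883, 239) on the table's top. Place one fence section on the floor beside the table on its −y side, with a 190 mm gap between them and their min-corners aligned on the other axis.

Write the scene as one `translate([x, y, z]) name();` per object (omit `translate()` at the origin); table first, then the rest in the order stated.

table();
translate([883, 239, 735]) spool();
translate([0, -327, 0]) fence_section();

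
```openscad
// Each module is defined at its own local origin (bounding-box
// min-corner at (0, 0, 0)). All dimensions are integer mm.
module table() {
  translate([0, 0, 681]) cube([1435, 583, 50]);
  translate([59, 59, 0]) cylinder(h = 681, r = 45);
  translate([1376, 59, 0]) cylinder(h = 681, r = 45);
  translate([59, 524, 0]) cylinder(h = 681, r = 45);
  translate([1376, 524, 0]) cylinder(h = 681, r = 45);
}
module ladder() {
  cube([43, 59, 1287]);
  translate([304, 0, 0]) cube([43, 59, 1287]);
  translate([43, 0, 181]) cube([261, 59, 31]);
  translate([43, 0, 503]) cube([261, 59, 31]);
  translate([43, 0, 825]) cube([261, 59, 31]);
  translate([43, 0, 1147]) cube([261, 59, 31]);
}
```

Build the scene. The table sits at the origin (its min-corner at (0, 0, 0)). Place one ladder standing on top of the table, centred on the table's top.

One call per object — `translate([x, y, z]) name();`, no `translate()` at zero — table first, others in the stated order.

table();
translate([544, 262, 731]) ladder();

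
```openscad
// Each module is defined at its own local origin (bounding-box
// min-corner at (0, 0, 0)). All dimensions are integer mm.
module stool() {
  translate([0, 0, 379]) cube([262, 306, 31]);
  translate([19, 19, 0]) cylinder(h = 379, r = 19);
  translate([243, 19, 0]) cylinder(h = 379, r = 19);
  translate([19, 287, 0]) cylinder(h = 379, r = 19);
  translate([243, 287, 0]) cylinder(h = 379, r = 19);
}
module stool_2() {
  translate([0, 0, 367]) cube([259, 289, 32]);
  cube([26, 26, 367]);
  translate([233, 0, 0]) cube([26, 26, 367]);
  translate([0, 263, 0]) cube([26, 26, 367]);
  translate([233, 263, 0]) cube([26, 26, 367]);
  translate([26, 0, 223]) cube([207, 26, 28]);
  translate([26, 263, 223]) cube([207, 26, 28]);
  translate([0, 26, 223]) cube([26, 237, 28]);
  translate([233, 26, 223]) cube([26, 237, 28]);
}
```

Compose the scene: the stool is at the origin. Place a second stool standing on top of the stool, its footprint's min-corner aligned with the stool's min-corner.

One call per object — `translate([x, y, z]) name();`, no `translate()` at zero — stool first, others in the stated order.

stool();
translate([0, 0, 410]) stool_2();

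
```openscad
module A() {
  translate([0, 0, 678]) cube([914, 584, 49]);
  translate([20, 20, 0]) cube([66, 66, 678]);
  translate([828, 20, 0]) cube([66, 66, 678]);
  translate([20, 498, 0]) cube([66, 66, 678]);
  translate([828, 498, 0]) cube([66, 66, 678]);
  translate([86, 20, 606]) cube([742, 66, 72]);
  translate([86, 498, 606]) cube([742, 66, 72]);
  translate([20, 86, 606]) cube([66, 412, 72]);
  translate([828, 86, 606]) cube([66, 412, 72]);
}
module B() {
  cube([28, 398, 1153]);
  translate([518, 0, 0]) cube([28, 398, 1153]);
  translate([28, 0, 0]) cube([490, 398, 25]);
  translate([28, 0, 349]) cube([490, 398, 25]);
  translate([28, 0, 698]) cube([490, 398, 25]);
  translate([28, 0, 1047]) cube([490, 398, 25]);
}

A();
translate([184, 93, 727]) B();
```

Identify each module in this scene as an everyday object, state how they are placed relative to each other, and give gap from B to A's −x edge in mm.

The bookshelf's min-x is at 184; the table's min-x is 0; gap = 184 mm.

A is a table. B is a bookshelf. The bookshelf is on top of the table, centred. The gap from the bookshelf to the table's −x edge is 184 mm.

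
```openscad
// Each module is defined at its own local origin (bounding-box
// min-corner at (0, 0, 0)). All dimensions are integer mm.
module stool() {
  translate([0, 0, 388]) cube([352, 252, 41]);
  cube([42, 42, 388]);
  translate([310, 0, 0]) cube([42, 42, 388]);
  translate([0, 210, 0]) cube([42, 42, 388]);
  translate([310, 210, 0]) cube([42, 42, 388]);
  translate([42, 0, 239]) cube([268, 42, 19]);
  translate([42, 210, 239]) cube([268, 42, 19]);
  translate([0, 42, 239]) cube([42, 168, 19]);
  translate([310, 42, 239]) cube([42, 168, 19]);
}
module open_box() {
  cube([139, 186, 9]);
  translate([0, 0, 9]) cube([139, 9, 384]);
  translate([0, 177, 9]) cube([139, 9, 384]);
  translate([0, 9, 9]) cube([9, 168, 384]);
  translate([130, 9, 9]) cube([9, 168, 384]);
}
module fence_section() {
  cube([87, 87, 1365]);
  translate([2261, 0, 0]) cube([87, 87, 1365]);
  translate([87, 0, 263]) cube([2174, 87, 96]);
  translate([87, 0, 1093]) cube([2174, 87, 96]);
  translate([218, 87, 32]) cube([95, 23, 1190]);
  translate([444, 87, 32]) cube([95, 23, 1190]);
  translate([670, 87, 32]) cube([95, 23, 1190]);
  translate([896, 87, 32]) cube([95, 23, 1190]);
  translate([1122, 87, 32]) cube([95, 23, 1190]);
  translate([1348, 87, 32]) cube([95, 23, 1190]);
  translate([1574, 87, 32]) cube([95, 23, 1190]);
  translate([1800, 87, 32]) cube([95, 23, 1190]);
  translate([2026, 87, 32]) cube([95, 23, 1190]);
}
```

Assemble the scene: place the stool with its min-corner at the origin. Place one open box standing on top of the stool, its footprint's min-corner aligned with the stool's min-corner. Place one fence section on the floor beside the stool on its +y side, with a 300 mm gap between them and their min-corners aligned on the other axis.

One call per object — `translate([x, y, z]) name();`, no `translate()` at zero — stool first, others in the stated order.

stool();
translate([0, 0, 429]) open_box();
translate([0, 552, 0]) fence_section();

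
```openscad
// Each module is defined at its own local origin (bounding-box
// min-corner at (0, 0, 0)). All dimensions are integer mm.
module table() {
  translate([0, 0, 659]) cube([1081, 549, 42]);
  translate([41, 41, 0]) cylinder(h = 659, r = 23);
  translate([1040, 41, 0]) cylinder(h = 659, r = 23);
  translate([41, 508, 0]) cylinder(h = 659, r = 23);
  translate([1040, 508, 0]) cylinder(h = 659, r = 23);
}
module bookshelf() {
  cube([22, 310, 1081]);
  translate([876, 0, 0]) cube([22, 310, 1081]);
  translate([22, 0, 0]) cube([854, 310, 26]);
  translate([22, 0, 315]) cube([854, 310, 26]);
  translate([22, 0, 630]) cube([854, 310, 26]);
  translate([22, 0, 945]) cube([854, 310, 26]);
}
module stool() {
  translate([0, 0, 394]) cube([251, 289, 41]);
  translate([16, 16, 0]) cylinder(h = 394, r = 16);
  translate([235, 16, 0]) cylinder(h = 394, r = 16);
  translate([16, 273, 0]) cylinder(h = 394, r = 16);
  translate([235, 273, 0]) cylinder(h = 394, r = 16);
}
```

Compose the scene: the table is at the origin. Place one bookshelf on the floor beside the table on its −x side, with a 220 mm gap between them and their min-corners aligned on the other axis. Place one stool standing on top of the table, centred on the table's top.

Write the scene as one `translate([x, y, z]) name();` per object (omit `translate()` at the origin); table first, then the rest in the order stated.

table();
translate([-1118, 0, 0]) bookshelf();
translate([415, 130, 701]) stool();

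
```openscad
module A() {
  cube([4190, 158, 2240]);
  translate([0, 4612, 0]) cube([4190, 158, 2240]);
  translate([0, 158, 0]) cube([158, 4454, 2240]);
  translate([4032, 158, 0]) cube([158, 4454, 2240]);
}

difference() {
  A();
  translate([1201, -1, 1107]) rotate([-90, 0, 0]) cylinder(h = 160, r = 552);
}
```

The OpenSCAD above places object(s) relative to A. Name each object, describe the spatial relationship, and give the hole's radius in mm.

A is a house frame. The house frame has a circular hole through its front wall. The hole's radius is 552 mm.

The subtracted cylinder has r = 552 mm.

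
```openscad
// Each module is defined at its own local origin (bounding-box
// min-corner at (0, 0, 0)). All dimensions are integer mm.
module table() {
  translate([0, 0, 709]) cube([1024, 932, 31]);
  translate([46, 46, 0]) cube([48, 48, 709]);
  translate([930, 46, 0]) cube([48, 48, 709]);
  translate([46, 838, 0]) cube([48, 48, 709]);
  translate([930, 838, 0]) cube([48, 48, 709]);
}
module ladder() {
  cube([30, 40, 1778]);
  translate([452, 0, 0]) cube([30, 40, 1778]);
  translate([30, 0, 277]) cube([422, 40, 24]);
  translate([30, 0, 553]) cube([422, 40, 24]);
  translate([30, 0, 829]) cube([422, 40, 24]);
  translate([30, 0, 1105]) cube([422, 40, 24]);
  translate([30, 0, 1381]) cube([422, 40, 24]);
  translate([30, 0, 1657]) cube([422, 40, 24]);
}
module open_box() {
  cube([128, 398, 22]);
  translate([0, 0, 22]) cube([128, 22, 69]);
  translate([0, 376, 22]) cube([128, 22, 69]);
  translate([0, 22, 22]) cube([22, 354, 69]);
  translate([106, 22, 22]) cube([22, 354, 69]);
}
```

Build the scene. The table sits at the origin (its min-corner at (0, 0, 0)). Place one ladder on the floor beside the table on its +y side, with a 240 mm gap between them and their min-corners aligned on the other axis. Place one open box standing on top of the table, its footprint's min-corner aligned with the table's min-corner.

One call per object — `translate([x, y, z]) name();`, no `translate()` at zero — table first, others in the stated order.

table();
translate([0, 1172, 0]) ladder();
translate([0, 0, 740]) open_box();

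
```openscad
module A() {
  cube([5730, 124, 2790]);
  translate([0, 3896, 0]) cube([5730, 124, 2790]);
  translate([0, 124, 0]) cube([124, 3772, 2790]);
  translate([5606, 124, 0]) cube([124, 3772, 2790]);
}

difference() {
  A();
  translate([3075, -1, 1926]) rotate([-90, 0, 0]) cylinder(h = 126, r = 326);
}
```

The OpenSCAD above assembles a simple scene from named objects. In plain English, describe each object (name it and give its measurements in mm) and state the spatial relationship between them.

A is a box-shaped house frame (walls only): outside footprint 5730×4020 mm, wall height 2790 mm, wall thickness 124 mm. The two y-facing walls run the full x-width; the two x-facing walls fit between the inner faces of the y-facing walls.

The house frame has a circular hole of radius 326 mm through its front wall, centred at (x = 3075, z = 1926).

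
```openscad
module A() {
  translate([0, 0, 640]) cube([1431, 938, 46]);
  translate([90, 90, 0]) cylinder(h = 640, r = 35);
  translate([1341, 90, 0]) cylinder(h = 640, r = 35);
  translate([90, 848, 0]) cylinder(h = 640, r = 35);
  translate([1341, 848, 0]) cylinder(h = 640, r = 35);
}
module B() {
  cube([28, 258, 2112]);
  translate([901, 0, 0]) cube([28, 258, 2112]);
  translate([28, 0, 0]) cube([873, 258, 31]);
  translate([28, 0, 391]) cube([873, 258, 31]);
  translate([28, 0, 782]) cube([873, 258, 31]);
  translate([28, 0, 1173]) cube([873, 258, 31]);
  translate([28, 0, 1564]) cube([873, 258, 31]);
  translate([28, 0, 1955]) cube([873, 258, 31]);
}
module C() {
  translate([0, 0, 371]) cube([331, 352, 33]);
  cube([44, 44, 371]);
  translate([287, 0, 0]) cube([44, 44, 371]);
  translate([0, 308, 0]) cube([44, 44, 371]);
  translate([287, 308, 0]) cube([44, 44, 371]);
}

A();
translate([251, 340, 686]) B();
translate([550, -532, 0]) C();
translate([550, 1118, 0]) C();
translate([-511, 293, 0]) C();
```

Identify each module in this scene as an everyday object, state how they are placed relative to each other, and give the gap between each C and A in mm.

A is a table. B is a bookshelf. C is a stool. The bookshelf is on top of the table, centred. Three stools sit around the table at the −y, +y, −x sides. The gap between each stool and the table is 180 mm.

Each stool's nearest face is 180 mm from the table's bounding box.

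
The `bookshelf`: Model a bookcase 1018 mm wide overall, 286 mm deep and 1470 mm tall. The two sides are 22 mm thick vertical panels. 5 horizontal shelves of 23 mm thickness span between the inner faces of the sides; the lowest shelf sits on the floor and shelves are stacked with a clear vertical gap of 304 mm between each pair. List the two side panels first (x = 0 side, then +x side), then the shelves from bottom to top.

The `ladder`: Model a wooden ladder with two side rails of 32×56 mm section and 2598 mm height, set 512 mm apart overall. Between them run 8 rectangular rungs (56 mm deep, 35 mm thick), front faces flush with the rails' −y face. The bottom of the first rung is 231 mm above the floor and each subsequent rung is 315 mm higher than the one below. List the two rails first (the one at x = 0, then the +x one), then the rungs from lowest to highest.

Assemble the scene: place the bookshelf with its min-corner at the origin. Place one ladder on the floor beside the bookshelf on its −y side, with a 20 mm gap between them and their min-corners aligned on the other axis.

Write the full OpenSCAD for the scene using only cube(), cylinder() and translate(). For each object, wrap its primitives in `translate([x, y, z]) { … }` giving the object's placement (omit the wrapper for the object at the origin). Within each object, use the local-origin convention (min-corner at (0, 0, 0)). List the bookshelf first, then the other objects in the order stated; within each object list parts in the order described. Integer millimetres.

cube([22, 286, 1470]);
translate([996, 0, 0]) cube([22, 286, 1470]);
translate([22, 0, 0]) cube([974, 286, 23]);
translate([22, 0, 327]) cube([974, 286, 23]);
translate([22, 0, 654]) cube([974, 286, 23]);
translate([22, 0, 981]) cube([974, 286, 23]);
translate([22, 0, 1308]) cube([974, 286, 23]);
translate([0, -76, 0]) {
  cube([32, 56, 2598]);
  translate([480, 0, 0]) cube([32, 56, 2598]);
  translate([32, 0, 231]) cube([448, 56, 35]);
  translate([32, 0, 546]) cube([448, 56, 35]);
  translate([32, 0, 861]) cube([448, 56, 35]);
  translate([32, 0, 1176]) cube([448, 56, 35]);
  translate([32, 0, 1491]) cube([448, 56, 35]);
  translate([32, 0, 1806]) cube([448, 56, 35]);
  translate([32, 0, 2121]) cube([448, 56, 35]);
  translate([32, 0, 2436]) cube([448, 56, 35]);
}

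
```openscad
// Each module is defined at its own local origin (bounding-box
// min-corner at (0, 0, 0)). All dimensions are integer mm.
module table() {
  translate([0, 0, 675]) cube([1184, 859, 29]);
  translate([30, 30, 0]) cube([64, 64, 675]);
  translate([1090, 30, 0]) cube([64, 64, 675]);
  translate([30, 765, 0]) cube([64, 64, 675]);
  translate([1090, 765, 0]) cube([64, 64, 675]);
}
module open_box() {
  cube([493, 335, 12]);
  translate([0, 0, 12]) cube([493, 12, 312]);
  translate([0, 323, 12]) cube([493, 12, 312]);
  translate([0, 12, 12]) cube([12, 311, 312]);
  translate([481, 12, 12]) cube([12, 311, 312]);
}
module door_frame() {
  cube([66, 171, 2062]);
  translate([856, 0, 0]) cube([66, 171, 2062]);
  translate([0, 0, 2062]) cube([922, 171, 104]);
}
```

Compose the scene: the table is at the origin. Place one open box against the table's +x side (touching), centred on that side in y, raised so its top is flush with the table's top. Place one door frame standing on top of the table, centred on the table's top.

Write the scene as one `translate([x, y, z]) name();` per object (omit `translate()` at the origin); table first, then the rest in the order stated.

table();
translate([1184, 262, 380]) open_box();
translate([131, 344, 704]) door_frame();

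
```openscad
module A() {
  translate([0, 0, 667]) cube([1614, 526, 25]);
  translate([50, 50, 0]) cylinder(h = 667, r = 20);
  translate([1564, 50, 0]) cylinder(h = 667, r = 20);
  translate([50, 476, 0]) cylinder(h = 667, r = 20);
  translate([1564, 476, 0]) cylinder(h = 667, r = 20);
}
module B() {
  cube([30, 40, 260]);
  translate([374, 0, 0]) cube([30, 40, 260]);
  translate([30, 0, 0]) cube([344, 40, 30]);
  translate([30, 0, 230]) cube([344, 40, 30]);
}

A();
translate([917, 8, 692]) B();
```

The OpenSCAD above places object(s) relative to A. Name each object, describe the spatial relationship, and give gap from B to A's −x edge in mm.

The picture frame's min-x is at 917; the table's min-x is 0; gap = 917 mm.

A is a table. B is a picture frame. The picture frame is on top of the table. The gap from the picture frame to the table's −x edge is 917 mm.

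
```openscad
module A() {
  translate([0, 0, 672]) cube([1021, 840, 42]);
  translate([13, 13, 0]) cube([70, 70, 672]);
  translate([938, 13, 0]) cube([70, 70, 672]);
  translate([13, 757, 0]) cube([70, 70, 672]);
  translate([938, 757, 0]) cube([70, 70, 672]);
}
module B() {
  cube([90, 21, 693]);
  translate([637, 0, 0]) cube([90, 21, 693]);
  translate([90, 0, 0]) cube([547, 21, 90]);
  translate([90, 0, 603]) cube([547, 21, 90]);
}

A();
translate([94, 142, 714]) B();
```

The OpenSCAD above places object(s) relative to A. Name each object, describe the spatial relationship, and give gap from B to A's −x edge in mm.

A is a table. B is a picture frame. The picture frame is on top of the table. The gap from the picture frame to the table's −x edge is 94 mm.

The picture frame's min-x is at 94; the table's min-x is 0; gap = 94 mm.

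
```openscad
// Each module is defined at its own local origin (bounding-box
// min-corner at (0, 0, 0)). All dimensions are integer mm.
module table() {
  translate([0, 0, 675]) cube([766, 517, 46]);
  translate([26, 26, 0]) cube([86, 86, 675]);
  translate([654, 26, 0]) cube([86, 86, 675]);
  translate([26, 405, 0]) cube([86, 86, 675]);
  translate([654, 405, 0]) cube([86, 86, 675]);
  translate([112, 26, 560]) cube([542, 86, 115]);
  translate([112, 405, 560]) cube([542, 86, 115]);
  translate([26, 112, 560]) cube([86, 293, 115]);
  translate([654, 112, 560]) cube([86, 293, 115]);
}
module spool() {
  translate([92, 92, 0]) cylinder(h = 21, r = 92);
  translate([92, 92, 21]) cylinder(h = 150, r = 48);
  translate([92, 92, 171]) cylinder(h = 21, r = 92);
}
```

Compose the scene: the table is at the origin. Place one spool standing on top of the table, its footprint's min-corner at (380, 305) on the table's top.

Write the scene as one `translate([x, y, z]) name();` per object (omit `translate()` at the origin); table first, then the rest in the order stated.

table();
translate([380, 305, 721]) spool();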